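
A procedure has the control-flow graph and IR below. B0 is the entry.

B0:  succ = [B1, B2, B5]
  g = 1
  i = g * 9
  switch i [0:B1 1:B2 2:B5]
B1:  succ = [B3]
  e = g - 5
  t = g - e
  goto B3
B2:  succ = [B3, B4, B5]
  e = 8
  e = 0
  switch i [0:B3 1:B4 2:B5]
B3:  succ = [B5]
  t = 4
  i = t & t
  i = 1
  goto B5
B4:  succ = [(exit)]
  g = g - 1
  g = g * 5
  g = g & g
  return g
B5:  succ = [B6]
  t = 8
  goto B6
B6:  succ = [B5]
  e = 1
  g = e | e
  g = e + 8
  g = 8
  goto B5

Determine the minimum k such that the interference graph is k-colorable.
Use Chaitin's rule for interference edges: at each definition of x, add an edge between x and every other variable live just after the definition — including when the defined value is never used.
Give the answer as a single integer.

Answer: 3

Derivation:
Per-block:
  B0: {g,i} / ∅
  B1: {e,t} / {g}
  B2: {e} / {i}
  B3: {i,t} / ∅
  B4: {g} / {g}
  B5: {t} / ∅
  B6: {e,g} / ∅

Live sets:
  B0: in=∅ out={g,i}
  B1: in={g} out=∅
  B2: in={g,i} out={g}
  B3: in=∅ out=∅
  B4: in={g} out=∅
  B5: in=∅ out=∅
  B6: in=∅ out=∅

Interfere edges:
  e: {g,i}
  g: {e,i}
  i: {e,g}
  t: ∅

Chromatic number:
  {e,g,i} pairwise interfere (3-clique) ⇒ χ ≥ 3
  assign e→c0 g→c1 i→c2 t→c0 — no edge inside a register ⇒ χ ≤ 3
  χ = 3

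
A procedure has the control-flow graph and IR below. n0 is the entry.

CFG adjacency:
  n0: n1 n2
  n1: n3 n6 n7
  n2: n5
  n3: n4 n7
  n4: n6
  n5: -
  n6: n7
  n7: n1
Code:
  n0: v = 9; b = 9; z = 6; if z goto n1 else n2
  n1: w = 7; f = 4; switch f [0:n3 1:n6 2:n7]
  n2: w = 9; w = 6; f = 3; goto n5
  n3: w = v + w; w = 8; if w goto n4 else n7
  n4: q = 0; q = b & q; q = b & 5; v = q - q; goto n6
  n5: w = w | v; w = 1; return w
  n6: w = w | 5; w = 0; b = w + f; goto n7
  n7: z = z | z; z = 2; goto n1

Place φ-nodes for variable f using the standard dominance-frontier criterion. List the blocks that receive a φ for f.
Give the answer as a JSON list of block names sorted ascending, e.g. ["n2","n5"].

idom tree: n1←n0 n2←n0 n3←n1 n4←n3 n5←n2 n6←n1 n7←n1
Dom at joins:
  n1: preds {n0,n7}: {n0} ∩ {n0,n1,n7} = {n0}; idom=n0
  n6: preds {n1,n4}: {n0,n1} ∩ {n0,n1,n3,n4} = {n0,n1}; idom=n1
  n7: preds {n1,n3,n6}: {n0,n1} ∩ {n0,n1,n3} ∩ {n0,n1,n6} = {n0,n1}; idom=n1

Frontier:
  n1←n0: walk · to n0
  n1←n7: walk n7→n1 to n0
  n6←n1: walk · to n1
  n6←n4: walk n4→n3 to n1
  n7←n1: walk · to n1
  n7←n3: walk n3 to n1
  n7←n6: walk n6 to n1
  n0: DF=∅
  n1: DF={n1}
  n2: DF=∅
  n3: DF={n6,n7}
  n4: DF={n6}
  n5: DF=∅
  n6: DF={n7}
  n7: DF={n1}

φ for f: defs {n1,n2}
  DF⁺ = {n1}

Answer: ["n1"]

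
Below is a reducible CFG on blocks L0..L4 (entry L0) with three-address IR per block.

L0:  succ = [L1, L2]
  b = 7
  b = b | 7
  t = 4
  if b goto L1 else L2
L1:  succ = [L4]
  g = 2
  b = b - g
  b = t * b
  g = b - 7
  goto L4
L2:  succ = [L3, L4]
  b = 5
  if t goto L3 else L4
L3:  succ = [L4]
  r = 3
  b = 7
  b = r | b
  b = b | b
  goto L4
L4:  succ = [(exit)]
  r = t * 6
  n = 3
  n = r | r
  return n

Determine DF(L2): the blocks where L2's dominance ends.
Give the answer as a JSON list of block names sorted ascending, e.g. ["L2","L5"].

idom tree: L1←L0 L2←L0 L3←L2 L4←L0
Join-block Dom:
  L4: preds {L1,L2,L3}: {L0,L1} ∩ {L0,L2} ∩ {L0,L2,L3} = {L0}; idom=L0

DF walk-up:
  L4←L1: walk L1 to L0
  L4←L2: walk L2 to L0
  L4←L3: walk L3→L2 to L0
  L0: DF=∅
  L1: DF={L4}
  L2: DF={L4}
  L3: DF={L4}
  L4: DF=∅

DF(L2) = ["L4"]

Answer: ["L4"]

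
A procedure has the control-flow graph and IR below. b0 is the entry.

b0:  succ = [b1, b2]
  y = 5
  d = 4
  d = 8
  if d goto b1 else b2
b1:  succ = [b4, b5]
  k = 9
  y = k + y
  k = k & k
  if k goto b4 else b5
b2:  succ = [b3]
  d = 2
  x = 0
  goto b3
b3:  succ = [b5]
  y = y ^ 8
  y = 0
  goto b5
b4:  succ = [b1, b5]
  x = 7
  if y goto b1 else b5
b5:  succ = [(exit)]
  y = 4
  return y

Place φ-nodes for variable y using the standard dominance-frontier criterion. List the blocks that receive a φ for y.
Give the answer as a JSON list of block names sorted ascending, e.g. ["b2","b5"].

Answer: ["b1", "b5"]

Analysis:
idom tree: b1←b0 b2←b0 b3←b2 b4←b1 b5←b0
Dom∩ at merges:
  b1: preds {b0,b4}: {b0} ∩ {b0,b1,b4} = {b0}; idom=b0
  b5: preds {b1,b3,b4}: {b0,b1} ∩ {b0,b2,b3} ∩ {b0,b1,b4} = {b0}; idom=b0

DF derivation:
  b1←b0: walk · to b0
  b1←b4: walk b4→b1 to b0
  b5←b1: walk b1 to b0
  b5←b3: walk b3→b2 to b0
  b5←b4: walk b4→b1 to b0
  DF(b0)=∅
  DF(b1)={b1,b5}
  DF(b2)={b5}
  DF(b3)={b5}
  DF(b4)={b1,b5}
  DF(b5)=∅

φ for y: defs {b0,b1,b3,b5}
  DF⁺ = {b1,b5}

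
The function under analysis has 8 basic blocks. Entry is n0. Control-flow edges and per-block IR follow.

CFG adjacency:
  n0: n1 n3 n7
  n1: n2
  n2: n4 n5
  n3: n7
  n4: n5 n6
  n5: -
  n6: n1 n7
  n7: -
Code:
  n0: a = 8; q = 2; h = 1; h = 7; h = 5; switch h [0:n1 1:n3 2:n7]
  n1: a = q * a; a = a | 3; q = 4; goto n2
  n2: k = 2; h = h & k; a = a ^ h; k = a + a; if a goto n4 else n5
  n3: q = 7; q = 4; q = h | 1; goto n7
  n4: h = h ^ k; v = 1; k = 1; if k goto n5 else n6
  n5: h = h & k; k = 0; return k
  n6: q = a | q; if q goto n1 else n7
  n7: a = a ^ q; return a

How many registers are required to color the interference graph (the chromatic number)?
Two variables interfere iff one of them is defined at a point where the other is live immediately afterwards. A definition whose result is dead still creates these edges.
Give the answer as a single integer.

Per-block:
  n0: {a,h,q} / ∅
  n1: {a,q} / {a,q}
  n2: {a,h,k} / {a,h}
  n3: {q} / {h}
  n4: {h,k,v} / {h,k}
  n5: {h,k} / {h,k}
  n6: {q} / {a,q}
  n7: {a} / {a,q}

Backward fixpoint:
  n0: in=∅ out={a,h,q}
  n1: in={a,h,q} out={a,h,q}
  n2: in={a,h,q} out={a,h,k,q}
  n3: in={a,h} out={a,q}
  n4: in={a,h,k,q} out={a,h,k,q}
  n5: in={h,k} out=∅
  n6: in={a,h,q} out={a,h,q}
  n7: in={a,q} out=∅

Interfere edges:
  a — {h,k,q,v}
  h — {a,k,q,v}
  k — {a,h,q}
  q — {a,h,k,v}
  v — {a,h,q}

Colouring:
  {a,h,k,q} pairwise interfere (4-clique) ⇒ χ ≥ 4
  assign a→c0 h→c1 k→c3 q→c2 v→c3 — no edge inside a register ⇒ χ ≤ 4
  χ = 4

Answer: 4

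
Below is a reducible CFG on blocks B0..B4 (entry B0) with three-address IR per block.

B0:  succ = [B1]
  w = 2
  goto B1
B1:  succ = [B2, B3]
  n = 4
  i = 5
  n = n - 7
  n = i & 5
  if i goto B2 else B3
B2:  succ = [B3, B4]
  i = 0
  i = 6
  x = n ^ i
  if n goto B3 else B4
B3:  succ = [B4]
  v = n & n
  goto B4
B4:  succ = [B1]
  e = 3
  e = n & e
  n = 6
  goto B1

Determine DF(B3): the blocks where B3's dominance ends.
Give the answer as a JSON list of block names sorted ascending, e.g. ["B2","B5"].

Answer: ["B4"]

Analysis:
idom tree: B1←B0 B2←B1 B3←B1 B4←B1
Dom∩ at merges:
  B1: preds {B0,B4}: {B0} ∩ {B0,B1,B4} = {B0}; idom=B0
  B3: preds {B1,B2}: {B0,B1} ∩ {B0,B1,B2} = {B0,B1}; idom=B1
  B4: preds {B2,B3}: {B0,B1,B2} ∩ {B0,B1,B3} = {B0,B1}; idom=B1

DF walk-up:
  join B1 pred B0: · stop@B0
  join B1 pred B4: B4→B1 stop@B0
  join B3 pred B1: · stop@B1
  join B3 pred B2: B2 stop@B1
  join B4 pred B2: B2 stop@B1
  join B4 pred B3: B3 stop@B1
  DF(B0)=∅
  DF(B1)={B1}
  DF(B2)={B3,B4}
  DF(B3)={B4}
  DF(B4)={B1}

DF(B3) = ["B4"]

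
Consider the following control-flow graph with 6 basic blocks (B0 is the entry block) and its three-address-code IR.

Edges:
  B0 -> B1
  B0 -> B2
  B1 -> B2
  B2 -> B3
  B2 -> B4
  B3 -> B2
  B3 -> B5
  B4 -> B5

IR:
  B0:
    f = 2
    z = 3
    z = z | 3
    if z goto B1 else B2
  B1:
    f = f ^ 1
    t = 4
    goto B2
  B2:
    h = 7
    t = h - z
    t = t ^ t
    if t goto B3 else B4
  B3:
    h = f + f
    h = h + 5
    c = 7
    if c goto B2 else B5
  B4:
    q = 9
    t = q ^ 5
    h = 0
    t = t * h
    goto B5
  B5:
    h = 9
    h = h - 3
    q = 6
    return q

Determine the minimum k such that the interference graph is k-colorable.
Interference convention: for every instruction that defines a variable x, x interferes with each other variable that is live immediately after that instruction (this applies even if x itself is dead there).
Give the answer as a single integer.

Block summaries:
  B0 def {f,z} use ∅
  B1 def {f,t} use {f}
  B2 def {h,t} use {z}
  B3 def {c,h} use {f}
  B4 def {h,q,t} use ∅
  B5 def {h,q} use ∅

Backward fixpoint:
  B0 li=∅ lo={f,z}
  B1 li={f,z} lo={f,z}
  B2 li={f,z} lo={f,z}
  B3 li={f,z} lo={f,z}
  B4 li=∅ lo=∅
  B5 li=∅ lo=∅

Interference:
  c — {f,z}
  f — {c,h,t,z}
  h — {f,t,z}
  q — ∅
  t — {f,h,z}
  z — {c,f,h,t}

Chromatic number:
  clique {f,h,t,z} ⇒ need ≥ 4
  4-colouring: c0={f,q}  c1={z}  c2={c,h}  c3={t}
  χ = 4

Answer: 4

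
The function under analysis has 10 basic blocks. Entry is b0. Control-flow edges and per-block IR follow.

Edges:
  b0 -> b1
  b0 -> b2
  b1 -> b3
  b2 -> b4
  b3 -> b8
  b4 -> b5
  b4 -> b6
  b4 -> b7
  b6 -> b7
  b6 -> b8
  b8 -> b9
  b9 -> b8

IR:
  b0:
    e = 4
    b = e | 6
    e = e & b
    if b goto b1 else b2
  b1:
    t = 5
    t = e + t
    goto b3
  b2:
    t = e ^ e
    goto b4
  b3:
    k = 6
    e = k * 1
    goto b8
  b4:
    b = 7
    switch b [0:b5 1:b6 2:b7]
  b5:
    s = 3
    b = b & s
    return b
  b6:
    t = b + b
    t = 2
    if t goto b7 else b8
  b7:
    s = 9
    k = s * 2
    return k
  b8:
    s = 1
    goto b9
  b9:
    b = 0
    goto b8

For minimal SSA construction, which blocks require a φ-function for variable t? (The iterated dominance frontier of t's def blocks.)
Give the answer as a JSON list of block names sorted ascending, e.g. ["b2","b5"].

idom tree: b1←b0 b2←b0 b3←b1 b4←b2 b5←b4 b6←b4 b7←b4 b8←b0 b9←b8
Dom at joins:
  b7: preds {b4,b6}: {b0,b2,b4} ∩ {b0,b2,b4,b6} = {b0,b2,b4}; idom=b4
  b8: preds {b3,b6,b9}: {b0,b1,b3} ∩ {b0,b2,b4,b6} ∩ {b0,b8,b9} = {b0}; idom=b0

DF walk-up:
  join b7 pred b4: · stop@b4
  join b7 pred b6: b6 stop@b4
  join b8 pred b3: b3→b1 stop@b0
  join b8 pred b6: b6→b4→b2 stop@b0
  join b8 pred b9: b9→b8 stop@b0
  DF(b0)=∅
  DF(b1)={b8}
  DF(b2)={b8}
  DF(b3)={b8}
  DF(b4)={b8}
  DF(b5)=∅
  DF(b6)={b7,b8}
  DF(b7)=∅
  DF(b8)={b8}
  DF(b9)={b8}

φ for t: defs {b1,b2,b6}
  DF⁺ = {b7,b8}

Answer: ["b7", "b8"]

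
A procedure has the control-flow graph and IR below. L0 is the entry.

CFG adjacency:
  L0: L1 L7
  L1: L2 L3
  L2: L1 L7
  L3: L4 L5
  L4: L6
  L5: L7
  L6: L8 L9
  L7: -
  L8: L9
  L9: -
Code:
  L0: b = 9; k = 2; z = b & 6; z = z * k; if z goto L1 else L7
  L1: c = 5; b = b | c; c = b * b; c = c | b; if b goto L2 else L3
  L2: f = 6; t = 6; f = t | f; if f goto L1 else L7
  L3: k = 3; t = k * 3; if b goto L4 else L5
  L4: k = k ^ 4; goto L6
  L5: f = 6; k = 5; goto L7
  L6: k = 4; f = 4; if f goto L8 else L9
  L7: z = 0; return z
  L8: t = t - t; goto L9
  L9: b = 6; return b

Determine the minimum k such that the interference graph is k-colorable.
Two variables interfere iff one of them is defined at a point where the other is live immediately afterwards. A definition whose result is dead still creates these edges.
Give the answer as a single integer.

Per-block:
  L0: {b,k,z} / ∅
  L1: {b,c} / {b}
  L2: {f,t} / ∅
  L3: {k,t} / {b}
  L4: {k} / {k}
  L5: {f,k} / ∅
  L6: {f,k} / ∅
  L7: {z} / ∅
  L8: {t} / {t}
  L9: {b} / ∅

Liveness:
  live L0: ∅→{b}
  live L1: {b}→{b}
  live L2: {b}→{b}
  live L3: {b}→{k,t}
  live L4: {k,t}→{t}
  live L5: ∅→∅
  live L6: {t}→{t}
  live L7: ∅→∅
  live L8: {t}→∅
  live L9: ∅→∅

Conflict graph:
  b — {c,f,k,t,z}
  c — {b}
  f — {b,t}
  k — {b,t,z}
  t — {b,f,k}
  z — {b,k}

Colouring:
  lower bound: {b,f,t} mutually conflict ⇒ χ ≥ 3
  3-colouring: R0={b}  R1={c,f,k}  R2={t,z}
  χ = 3

Answer: 3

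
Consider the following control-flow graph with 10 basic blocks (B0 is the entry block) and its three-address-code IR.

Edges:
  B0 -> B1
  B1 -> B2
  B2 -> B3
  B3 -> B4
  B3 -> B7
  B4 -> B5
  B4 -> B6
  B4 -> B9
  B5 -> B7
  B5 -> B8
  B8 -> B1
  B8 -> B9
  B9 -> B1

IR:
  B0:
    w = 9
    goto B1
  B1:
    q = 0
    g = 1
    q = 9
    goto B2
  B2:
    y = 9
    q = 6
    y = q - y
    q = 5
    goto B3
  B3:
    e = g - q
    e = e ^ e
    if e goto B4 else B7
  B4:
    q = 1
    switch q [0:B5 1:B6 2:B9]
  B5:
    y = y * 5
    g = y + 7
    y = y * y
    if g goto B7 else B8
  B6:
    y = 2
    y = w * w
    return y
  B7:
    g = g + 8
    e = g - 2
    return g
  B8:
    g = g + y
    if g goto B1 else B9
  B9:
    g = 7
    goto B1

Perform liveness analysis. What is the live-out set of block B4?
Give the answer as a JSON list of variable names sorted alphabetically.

Answer: ["w", "y"]

Analysis:
def/use:
  B0: {w} / ∅
  B1: {g,q} / ∅
  B2: {q,y} / ∅
  B3: {e} / {g,q}
  B4: {q} / ∅
  B5: {g,y} / {y}
  B6: {y} / {w}
  B7: {e,g} / {g}
  B8: {g} / {g,y}
  B9: {g} / ∅

Backward fixpoint:
  live B0: ∅→{w}
  live B1: {w}→{g,w}
  live B2: {g,w}→{g,q,w,y}
  live B3: {g,q,w,y}→{g,w,y}
  live B4: {w,y}→{w,y}
  live B5: {w,y}→{g,w,y}
  live B6: {w}→∅
  live B7: {g}→∅
  live B8: {g,w,y}→{w}
  live B9: {w}→{w}

live-out(B4) = ["w", "y"]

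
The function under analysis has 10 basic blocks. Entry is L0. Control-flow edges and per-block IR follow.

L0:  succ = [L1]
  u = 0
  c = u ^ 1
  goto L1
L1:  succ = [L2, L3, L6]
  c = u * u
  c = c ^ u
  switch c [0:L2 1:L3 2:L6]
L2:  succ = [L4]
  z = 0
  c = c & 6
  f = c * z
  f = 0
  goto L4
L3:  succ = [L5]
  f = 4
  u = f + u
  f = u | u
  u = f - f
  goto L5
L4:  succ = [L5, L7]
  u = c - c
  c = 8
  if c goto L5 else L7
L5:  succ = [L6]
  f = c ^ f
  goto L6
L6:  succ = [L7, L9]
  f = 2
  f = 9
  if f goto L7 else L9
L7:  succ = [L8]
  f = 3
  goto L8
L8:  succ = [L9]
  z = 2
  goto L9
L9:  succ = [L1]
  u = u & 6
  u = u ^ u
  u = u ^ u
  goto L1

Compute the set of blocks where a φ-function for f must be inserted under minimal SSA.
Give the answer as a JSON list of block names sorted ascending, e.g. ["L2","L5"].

idom tree: L1←L0 L2←L1 L3←L1 L4←L2 L5←L1 L6←L1 L7←L1 L8←L7 L9←L1
Dom at joins:
  L1: preds {L0,L9}: {L0} ∩ {L0,L1,L9} = {L0}; idom=L0
  L5: preds {L3,L4}: {L0,L1,L3} ∩ {L0,L1,L2,L4} = {L0,L1}; idom=L1
  L6: preds {L1,L5}: {L0,L1} ∩ {L0,L1,L5} = {L0,L1}; idom=L1
  L7: preds {L4,L6}: {L0,L1,L2,L4} ∩ {L0,L1,L6} = {L0,L1}; idom=L1
  L9: preds {L6,L8}: {L0,L1,L6} ∩ {L0,L1,L7,L8} = {L0,L1}; idom=L1

DF walk-up:
  L1←L0: walk · to L0
  L1←L9: walk L9→L1 to L0
  L5←L3: walk L3 to L1
  L5←L4: walk L4→L2 to L1
  L6←L1: walk · to L1
  L6←L5: walk L5 to L1
  L7←L4: walk L4→L2 to L1
  L7←L6: walk L6 to L1
  L9←L6: walk L6 to L1
  L9←L8: walk L8→L7 to L1
  L0: DF=∅
  L1: DF={L1}
  L2: DF={L5,L7}
  L3: DF={L5}
  L4: DF={L5,L7}
  L5: DF={L6}
  L6: DF={L7,L9}
  L7: DF={L9}
  L8: DF={L9}
  L9: DF={L1}

φ for f: defs {L2,L3,L5,L6,L7}
  DF⁺ = {L1,L5,L6,L7,L9}

Answer: ["L1", "L5", "L6", "L7", "L9"]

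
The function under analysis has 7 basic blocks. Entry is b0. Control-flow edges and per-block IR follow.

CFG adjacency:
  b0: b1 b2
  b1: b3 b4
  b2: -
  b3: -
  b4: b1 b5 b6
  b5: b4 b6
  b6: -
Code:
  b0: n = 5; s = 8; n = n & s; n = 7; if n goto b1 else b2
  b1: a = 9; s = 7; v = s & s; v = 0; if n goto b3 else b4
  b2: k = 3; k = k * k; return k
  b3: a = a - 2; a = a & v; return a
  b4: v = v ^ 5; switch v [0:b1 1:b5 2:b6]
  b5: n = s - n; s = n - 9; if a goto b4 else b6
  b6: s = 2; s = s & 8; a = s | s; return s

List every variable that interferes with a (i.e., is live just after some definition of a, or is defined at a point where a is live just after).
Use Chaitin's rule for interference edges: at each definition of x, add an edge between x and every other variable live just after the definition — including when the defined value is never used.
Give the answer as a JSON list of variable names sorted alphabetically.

Answer: ["n", "s", "v"]

Derivation:
Block summaries:
  b0 def {n,s} use ∅
  b1 def {a,s,v} use {n}
  b2 def {k} use ∅
  b3 def {a} use {a,v}
  b4 def {v} use {v}
  b5 def {n,s} use {a,n,s}
  b6 def {a,s} use ∅

Liveness:
  b0 li=∅ lo={n}
  b1 li={n} lo={a,n,s,v}
  b2 li=∅ lo=∅
  b3 li={a,v} lo=∅
  b4 li={a,n,s,v} lo={a,n,s,v}
  b5 li={a,n,s,v} lo={a,n,s,v}
  b6 li=∅ lo=∅

Interference:
  a: {n,s,v}
  k: ∅
  n: {a,s,v}
  s: {a,n,v}
  v: {a,n,s}

N(a) = ["n", "s", "v"]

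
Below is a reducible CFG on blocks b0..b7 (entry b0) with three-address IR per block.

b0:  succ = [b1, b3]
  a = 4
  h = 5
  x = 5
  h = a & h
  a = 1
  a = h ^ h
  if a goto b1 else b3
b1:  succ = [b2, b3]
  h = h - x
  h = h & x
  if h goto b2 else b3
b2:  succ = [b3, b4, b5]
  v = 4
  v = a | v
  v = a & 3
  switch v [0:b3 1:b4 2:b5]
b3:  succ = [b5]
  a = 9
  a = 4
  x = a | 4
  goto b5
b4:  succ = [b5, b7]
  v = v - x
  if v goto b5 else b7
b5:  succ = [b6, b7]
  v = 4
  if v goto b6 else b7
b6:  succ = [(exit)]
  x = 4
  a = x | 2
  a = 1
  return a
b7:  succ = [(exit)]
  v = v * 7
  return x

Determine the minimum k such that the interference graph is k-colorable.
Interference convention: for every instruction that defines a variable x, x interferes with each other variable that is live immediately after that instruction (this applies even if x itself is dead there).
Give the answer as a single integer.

def/use:
  b0: {a,h,x} / ∅
  b1: {h} / {h,x}
  b2: {v} / {a}
  b3: {a,x} / ∅
  b4: {v} / {v,x}
  b5: {v} / ∅
  b6: {a,x} / ∅
  b7: {v} / {v,x}

Liveness:
  b0: in=∅ out={a,h,x}
  b1: in={a,h,x} out={a,x}
  b2: in={a,x} out={v,x}
  b3: in=∅ out={x}
  b4: in={v,x} out={v,x}
  b5: in={x} out={v,x}
  b6: in=∅ out=∅
  b7: in={v,x} out=∅

Interference:
  a — {h,v,x}
  h — {a,x}
  v — {a,x}
  x — {a,h,v}

Chromatic number:
  lower bound: {a,h,x} mutually conflict ⇒ χ ≥ 3
  assign a→R0 h→R2 v→R2 x→R1 — no edge inside a register ⇒ χ ≤ 3
  χ = 3

Answer: 3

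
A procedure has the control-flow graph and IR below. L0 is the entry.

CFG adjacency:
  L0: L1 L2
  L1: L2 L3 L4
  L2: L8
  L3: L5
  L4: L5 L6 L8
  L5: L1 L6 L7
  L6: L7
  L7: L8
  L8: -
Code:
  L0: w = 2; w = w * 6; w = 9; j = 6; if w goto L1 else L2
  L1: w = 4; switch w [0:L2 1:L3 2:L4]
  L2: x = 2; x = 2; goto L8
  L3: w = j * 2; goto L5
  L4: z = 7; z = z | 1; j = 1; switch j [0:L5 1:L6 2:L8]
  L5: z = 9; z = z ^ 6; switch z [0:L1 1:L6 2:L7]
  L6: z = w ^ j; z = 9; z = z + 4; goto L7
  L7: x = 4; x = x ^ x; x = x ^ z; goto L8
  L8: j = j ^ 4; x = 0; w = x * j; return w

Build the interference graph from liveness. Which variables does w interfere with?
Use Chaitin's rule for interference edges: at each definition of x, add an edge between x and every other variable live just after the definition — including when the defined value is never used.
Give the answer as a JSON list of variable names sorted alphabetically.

Answer: ["j", "z"]

Working:
Block summaries:
  L0: def={j,w} ue=∅
  L1: def={w} ue=∅
  L2: def={x} ue=∅
  L3: def={w} ue={j}
  L4: def={j,z} ue=∅
  L5: def={z} ue=∅
  L6: def={z} ue={j,w}
  L7: def={x} ue={z}
  L8: def={j,w,x} ue={j}

Live sets:
  L0 li=∅ lo={j}
  L1 li={j} lo={j,w}
  L2 li={j} lo={j}
  L3 li={j} lo={j,w}
  L4 li={w} lo={j,w}
  L5 li={j,w} lo={j,w,z}
  L6 li={j,w} lo={j,z}
  L7 li={j,z} lo={j}
  L8 li={j} lo=∅

Conflict graph:
  j — {w,x,z}
  w — {j,z}
  x — {j,z}
  z — {j,w,x}

N(w) = ["j", "z"]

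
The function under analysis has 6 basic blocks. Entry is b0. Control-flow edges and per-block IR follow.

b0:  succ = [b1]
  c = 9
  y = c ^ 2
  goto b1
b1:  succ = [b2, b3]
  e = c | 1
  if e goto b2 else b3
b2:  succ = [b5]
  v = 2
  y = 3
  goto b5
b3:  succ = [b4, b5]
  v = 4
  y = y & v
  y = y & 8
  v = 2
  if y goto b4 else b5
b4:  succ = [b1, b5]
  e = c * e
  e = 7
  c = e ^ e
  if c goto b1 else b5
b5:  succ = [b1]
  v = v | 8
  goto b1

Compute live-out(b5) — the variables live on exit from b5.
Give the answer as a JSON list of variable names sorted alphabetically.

Block summaries:
  b0: def={c,y} ue=∅
  b1: def={e} ue={c}
  b2: def={v,y} ue=∅
  b3: def={v,y} ue={y}
  b4: def={c,e} ue={c,e}
  b5: def={v} ue={v}

Liveness:
  b0: in=∅ out={c,y}
  b1: in={c,y} out={c,e,y}
  b2: in={c} out={c,v,y}
  b3: in={c,e,y} out={c,e,v,y}
  b4: in={c,e,v,y} out={c,v,y}
  b5: in={c,v,y} out={c,y}

live-out(b5) = ["c", "y"]

Answer: ["c", "y"]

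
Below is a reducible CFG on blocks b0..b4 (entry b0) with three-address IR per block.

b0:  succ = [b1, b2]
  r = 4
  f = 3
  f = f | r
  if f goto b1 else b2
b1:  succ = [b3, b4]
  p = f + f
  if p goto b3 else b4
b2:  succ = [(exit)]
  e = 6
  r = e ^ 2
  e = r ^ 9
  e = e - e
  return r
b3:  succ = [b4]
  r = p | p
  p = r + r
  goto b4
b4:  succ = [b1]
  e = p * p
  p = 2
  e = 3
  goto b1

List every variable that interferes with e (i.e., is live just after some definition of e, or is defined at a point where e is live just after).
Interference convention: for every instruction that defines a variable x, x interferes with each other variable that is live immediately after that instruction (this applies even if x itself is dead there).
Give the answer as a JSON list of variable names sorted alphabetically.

Answer: ["f", "r"]

Derivation:
Block summaries:
  b0: {f,r} / ∅
  b1: {p} / {f}
  b2: {e,r} / ∅
  b3: {p,r} / {p}
  b4: {e,p} / {p}

Backward fixpoint:
  live b0: ∅→{f}
  live b1: {f}→{f,p}
  live b2: ∅→∅
  live b3: {f,p}→{f,p}
  live b4: {f,p}→{f}

Interference:
  e — {f,r}
  f — {e,p,r}
  p — {f}
  r — {e,f}

N(e) = ["f", "r"]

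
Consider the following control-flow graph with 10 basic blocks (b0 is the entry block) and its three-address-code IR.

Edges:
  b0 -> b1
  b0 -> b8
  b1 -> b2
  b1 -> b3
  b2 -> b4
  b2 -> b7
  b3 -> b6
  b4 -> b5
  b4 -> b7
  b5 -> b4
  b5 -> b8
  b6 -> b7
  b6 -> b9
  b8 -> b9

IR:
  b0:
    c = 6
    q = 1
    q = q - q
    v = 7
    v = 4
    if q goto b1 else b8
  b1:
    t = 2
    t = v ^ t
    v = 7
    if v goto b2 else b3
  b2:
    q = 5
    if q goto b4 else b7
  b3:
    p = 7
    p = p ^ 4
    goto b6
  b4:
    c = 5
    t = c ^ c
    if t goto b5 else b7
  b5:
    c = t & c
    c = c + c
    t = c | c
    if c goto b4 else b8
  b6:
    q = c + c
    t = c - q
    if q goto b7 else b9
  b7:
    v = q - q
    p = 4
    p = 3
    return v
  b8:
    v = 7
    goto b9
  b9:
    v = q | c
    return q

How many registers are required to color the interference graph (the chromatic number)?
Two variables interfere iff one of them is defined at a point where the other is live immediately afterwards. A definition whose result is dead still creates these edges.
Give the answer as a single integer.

Answer: 4

Working:
def/use:
  b0: def={c,q,v} ue=∅
  b1: def={t,v} ue={v}
  b2: def={q} ue=∅
  b3: def={p} ue=∅
  b4: def={c,t} ue=∅
  b5: def={c,t} ue={c,t}
  b6: def={q,t} ue={c}
  b7: def={p,v} ue={q}
  b8: def={v} ue=∅
  b9: def={v} ue={c,q}

Backward fixpoint:
  b0: in=∅ out={c,q,v}
  b1: in={c,v} out={c}
  b2: in=∅ out={q}
  b3: in={c} out={c}
  b4: in={q} out={c,q,t}
  b5: in={c,q,t} out={c,q}
  b6: in={c} out={c,q}
  b7: in={q} out=∅
  b8: in={c,q} out={c,q}
  b9: in={c,q} out=∅

Conflict graph:
  c — {p,q,t,v}
  p — {c,v}
  q — {c,t,v}
  t — {c,q,v}
  v — {c,p,q,t}

Registers:
  {c,q,t,v} pairwise interfere (4-clique) ⇒ χ ≥ 4
  4-colouring: R0={c}  R1={v}  R2={p,q}  R3={t}
  χ = 4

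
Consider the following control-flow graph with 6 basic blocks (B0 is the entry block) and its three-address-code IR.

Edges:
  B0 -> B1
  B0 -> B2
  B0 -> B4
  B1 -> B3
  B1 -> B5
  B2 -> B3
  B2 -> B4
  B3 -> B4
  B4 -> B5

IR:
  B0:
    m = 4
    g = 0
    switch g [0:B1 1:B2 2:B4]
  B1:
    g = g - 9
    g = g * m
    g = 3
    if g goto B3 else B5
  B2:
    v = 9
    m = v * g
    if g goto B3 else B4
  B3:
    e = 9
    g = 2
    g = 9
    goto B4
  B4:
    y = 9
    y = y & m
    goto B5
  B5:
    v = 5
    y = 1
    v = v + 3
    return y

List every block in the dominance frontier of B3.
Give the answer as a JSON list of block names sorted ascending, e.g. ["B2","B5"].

Answer: ["B4"]

Analysis:
idom tree: B1←B0 B2←B0 B3←B0 B4←B0 B5←B0
Join-block Dom:
  B3: preds {B1,B2}: {B0,B1} ∩ {B0,B2} = {B0}; idom=B0
  B4: preds {B0,B2,B3}: {B0} ∩ {B0,B2} ∩ {B0,B3} = {B0}; idom=B0
  B5: preds {B1,B4}: {B0,B1} ∩ {B0,B4} = {B0}; idom=B0

DF walk-up:
  B3←B1: walk B1 to B0
  B3←B2: walk B2 to B0
  B4←B0: walk · to B0
  B4←B2: walk B2 to B0
  B4←B3: walk B3 to B0
  B5←B1: walk B1 to B0
  B5←B4: walk B4 to B0
  B0 → ∅
  B1 → {B3,B5}
  B2 → {B3,B4}
  B3 → {B4}
  B4 → {B5}
  B5 → ∅

DF(B3) = ["B4"]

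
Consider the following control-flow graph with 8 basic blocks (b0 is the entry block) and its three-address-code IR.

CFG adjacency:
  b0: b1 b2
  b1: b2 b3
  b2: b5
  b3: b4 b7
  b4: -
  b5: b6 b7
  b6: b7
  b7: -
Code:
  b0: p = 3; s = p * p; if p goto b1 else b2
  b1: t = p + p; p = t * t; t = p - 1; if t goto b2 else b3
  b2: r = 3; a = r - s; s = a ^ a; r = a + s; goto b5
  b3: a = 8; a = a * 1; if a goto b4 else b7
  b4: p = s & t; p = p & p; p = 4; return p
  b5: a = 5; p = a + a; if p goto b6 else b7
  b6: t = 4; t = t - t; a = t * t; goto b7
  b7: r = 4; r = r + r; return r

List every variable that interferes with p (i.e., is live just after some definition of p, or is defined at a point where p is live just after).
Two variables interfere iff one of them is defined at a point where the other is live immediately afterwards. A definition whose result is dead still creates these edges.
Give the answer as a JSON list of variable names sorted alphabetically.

Answer: ["s"]

Working:
def/use:
  b0 def {p,s} use ∅
  b1 def {p,t} use {p}
  b2 def {a,r,s} use {s}
  b3 def {a} use ∅
  b4 def {p} use {s,t}
  b5 def {a,p} use ∅
  b6 def {a,t} use ∅
  b7 def {r} use ∅

Liveness:
  b0 li=∅ lo={p,s}
  b1 li={p,s} lo={s,t}
  b2 li={s} lo=∅
  b3 li={s,t} lo={s,t}
  b4 li={s,t} lo=∅
  b5 li=∅ lo=∅
  b6 li=∅ lo=∅
  b7 li=∅ lo=∅

Interfere edges:
  a — {s,t}
  p — {s}
  r — {s}
  s — {a,p,r,t}
  t — {a,s}

N(p) = ["s"]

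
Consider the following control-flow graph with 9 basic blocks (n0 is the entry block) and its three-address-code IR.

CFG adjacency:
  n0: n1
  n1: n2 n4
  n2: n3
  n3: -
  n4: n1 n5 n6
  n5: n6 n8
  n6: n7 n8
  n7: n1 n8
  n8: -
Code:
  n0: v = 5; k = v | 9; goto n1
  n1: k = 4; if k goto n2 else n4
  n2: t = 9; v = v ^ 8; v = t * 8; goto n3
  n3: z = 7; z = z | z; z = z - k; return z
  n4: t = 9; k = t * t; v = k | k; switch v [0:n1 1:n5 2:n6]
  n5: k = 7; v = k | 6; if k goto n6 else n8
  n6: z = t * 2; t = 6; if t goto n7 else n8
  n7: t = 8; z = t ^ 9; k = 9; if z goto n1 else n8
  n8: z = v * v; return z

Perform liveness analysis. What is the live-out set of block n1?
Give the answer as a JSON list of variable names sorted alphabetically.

Block summaries:
  n0 def {k,v} use ∅
  n1 def {k} use ∅
  n2 def {t,v} use {v}
  n3 def {z} use {k}
  n4 def {k,t,v} use ∅
  n5 def {k,v} use ∅
  n6 def {t,z} use {t}
  n7 def {k,t,z} use ∅
  n8 def {z} use {v}

Liveness:
  n0: in=∅ out={v}
  n1: in={v} out={k,v}
  n2: in={k,v} out={k}
  n3: in={k} out=∅
  n4: in=∅ out={t,v}
  n5: in={t} out={t,v}
  n6: in={t,v} out={v}
  n7: in={v} out={v}
  n8: in={v} out=∅

live-out(n1) = ["k", "v"]

Answer: ["k", "v"]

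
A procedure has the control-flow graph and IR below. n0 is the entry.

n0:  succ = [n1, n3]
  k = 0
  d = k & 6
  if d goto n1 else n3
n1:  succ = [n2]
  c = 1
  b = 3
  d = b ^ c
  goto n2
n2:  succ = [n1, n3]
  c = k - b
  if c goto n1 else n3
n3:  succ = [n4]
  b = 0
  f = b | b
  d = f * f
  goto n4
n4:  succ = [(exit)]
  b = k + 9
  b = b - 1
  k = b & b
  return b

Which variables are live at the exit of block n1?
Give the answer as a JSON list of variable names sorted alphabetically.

Per-block:
  n0 def {d,k} use ∅
  n1 def {b,c,d} use ∅
  n2 def {c} use {b,k}
  n3 def {b,d,f} use ∅
  n4 def {b,k} use {k}

Liveness:
  n0 li=∅ lo={k}
  n1 li={k} lo={b,k}
  n2 li={b,k} lo={k}
  n3 li={k} lo={k}
  n4 li={k} lo=∅

live-out(n1) = ["b", "k"]

Answer: ["b", "k"]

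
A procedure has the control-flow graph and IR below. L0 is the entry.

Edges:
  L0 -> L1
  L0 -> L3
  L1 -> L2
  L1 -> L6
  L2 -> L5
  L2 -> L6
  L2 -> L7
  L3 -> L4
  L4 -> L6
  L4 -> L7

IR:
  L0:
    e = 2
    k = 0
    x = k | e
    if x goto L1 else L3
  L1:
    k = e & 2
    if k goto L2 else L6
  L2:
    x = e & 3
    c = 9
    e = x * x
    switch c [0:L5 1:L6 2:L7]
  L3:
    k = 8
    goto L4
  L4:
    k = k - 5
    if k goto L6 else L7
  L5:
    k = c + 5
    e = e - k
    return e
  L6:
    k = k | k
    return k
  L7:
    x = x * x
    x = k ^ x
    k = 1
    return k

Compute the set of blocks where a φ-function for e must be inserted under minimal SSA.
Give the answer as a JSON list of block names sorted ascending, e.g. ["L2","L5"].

Answer: ["L6", "L7"]

Derivation:
idom tree: L1←L0 L2←L1 L3←L0 L4←L3 L5←L2 L6←L0 L7←L0
Dom at joins:
  L6: preds {L1,L2,L4}: {L0,L1} ∩ {L0,L1,L2} ∩ {L0,L3,L4} = {L0}; idom=L0
  L7: preds {L2,L4}: {L0,L1,L2} ∩ {L0,L3,L4} = {L0}; idom=L0

DF derivation:
  L6←L1: walk L1 to L0
  L6←L2: walk L2→L1 to L0
  L6←L4: walk L4→L3 to L0
  L7←L2: walk L2→L1 to L0
  L7←L4: walk L4→L3 to L0
  DF(L0)=∅
  DF(L1)={L6,L7}
  DF(L2)={L6,L7}
  DF(L3)={L6,L7}
  DF(L4)={L6,L7}
  DF(L5)=∅
  DF(L6)=∅
  DF(L7)=∅

φ for e: defs {L0,L2,L5}
  DF⁺ = {L6,L7}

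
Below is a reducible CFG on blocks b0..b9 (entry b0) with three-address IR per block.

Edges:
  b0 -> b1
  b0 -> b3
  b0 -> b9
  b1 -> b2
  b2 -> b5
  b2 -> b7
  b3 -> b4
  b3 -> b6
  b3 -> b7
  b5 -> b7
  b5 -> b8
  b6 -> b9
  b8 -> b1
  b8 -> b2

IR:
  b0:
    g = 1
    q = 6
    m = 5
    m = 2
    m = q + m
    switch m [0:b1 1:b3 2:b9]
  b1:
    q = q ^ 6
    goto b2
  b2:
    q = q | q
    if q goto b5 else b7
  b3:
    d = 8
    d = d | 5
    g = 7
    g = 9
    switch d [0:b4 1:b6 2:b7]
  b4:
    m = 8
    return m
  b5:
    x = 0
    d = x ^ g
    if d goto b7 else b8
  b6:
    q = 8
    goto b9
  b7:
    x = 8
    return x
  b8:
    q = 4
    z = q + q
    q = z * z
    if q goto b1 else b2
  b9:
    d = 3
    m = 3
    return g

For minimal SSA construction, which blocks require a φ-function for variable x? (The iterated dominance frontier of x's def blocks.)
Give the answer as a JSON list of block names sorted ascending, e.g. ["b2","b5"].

Answer: ["b1", "b2", "b7"]

Derivation:
idom tree: b1←b0 b2←b1 b3←b0 b4←b3 b5←b2 b6←b3 b7←b0 b8←b5 b9←b0
Dom∩ at merges:
  b1: preds {b0,b8}: {b0} ∩ {b0,b1,b2,b5,b8} = {b0}; idom=b0
  b2: preds {b1,b8}: {b0,b1} ∩ {b0,b1,b2,b5,b8} = {b0,b1}; idom=b1
  b7: preds {b2,b3,b5}: {b0,b1,b2} ∩ {b0,b3} ∩ {b0,b1,b2,b5} = {b0}; idom=b0
  b9: preds {b0,b6}: {b0} ∩ {b0,b3,b6} = {b0}; idom=b0

DF walk-up:
  b1←b0: walk · to b0
  b1←b8: walk b8→b5→b2→b1 to b0
  b2←b1: walk · to b1
  b2←b8: walk b8→b5→b2 to b1
  b7←b2: walk b2→b1 to b0
  b7←b3: walk b3 to b0
  b7←b5: walk b5→b2→b1 to b0
  b9←b0: walk · to b0
  b9←b6: walk b6→b3 to b0
  DF(b0)=∅
  DF(b1)={b1,b7}
  DF(b2)={b1,b2,b7}
  DF(b3)={b7,b9}
  DF(b4)=∅
  DF(b5)={b1,b2,b7}
  DF(b6)={b9}
  DF(b7)=∅
  DF(b8)={b1,b2}
  DF(b9)=∅

φ for x: defs {b5,b7}
  DF⁺ = {b1,b2,b7}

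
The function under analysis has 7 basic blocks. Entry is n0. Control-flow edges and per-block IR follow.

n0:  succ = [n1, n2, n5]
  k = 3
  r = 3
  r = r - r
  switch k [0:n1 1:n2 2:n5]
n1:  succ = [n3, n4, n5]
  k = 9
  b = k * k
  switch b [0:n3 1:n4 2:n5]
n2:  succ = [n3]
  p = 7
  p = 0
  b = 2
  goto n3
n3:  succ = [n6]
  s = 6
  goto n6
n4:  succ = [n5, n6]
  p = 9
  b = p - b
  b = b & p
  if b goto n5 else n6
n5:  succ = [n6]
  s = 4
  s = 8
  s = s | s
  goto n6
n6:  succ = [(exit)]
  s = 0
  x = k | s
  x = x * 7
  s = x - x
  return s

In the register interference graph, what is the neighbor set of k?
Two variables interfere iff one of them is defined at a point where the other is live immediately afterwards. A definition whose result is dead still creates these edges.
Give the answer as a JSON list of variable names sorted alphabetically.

Block summaries:
  n0: def={k,r} ue=∅
  n1: def={b,k} ue=∅
  n2: def={b,p} ue=∅
  n3: def={s} ue=∅
  n4: def={b,p} ue={b}
  n5: def={s} ue=∅
  n6: def={s,x} ue={k}

Live sets:
  n0 li=∅ lo={k}
  n1 li=∅ lo={b,k}
  n2 li={k} lo={k}
  n3 li={k} lo={k}
  n4 li={b,k} lo={k}
  n5 li={k} lo={k}
  n6 li={k} lo=∅

Interfere edges:
  b↔{k,p}
  k↔{b,p,r,s}
  p↔{b,k}
  r↔{k}
  s↔{k}
  x↔∅

N(k) = ["b", "p", "r", "s"]

Answer: ["b", "p", "r", "s"]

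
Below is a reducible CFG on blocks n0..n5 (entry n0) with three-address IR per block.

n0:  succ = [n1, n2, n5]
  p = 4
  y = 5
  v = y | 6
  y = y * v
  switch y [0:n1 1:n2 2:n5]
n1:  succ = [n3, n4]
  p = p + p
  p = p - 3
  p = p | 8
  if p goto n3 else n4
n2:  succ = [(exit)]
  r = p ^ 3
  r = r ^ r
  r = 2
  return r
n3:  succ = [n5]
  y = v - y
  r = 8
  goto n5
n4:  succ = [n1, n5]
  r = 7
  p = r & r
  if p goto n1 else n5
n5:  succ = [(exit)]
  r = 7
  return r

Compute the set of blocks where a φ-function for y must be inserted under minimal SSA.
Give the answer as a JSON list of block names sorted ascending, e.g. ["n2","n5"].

Answer: ["n5"]

Analysis:
idom tree: n1←n0 n2←n0 n3←n1 n4←n1 n5←n0
Dom at joins:
  n1: preds {n0,n4}: {n0} ∩ {n0,n1,n4} = {n0}; idom=n0
  n5: preds {n0,n3,n4}: {n0} ∩ {n0,n1,n3} ∩ {n0,n1,n4} = {n0}; idom=n0

Frontier:
  n1←n0: walk · to n0
  n1←n4: walk n4→n1 to n0
  n5←n0: walk · to n0
  n5←n3: walk n3→n1 to n0
  n5←n4: walk n4→n1 to n0
  n0 → ∅
  n1 → {n1,n5}
  n2 → ∅
  n3 → {n5}
  n4 → {n1,n5}
  n5 → ∅

φ for y: defs {n0,n3}
  DF⁺ = {n5}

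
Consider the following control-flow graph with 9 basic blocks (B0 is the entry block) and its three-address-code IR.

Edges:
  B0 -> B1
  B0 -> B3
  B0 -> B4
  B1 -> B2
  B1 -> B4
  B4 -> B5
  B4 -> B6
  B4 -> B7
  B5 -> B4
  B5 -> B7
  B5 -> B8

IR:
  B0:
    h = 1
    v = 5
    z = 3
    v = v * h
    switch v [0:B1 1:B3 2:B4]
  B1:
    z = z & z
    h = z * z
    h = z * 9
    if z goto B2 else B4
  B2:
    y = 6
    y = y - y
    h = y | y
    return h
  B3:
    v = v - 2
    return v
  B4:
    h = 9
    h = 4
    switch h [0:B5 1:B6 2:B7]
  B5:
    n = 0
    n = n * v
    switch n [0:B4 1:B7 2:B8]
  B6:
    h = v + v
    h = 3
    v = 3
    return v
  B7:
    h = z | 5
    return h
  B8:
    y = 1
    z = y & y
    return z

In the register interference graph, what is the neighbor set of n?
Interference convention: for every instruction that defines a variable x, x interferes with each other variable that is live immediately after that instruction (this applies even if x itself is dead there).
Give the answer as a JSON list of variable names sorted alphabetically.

Answer: ["v", "z"]

Derivation:
Per-block:
  B0: def={h,v,z} ue=∅
  B1: def={h,z} ue={z}
  B2: def={h,y} ue=∅
  B3: def={v} ue={v}
  B4: def={h} ue=∅
  B5: def={n} ue={v}
  B6: def={h,v} ue={v}
  B7: def={h} ue={z}
  B8: def={y,z} ue=∅

Live sets:
  B0 li=∅ lo={v,z}
  B1 li={v,z} lo={v,z}
  B2 li=∅ lo=∅
  B3 li={v} lo=∅
  B4 li={v,z} lo={v,z}
  B5 li={v,z} lo={v,z}
  B6 li={v} lo=∅
  B7 li={z} lo=∅
  B8 li=∅ lo=∅

Interfere edges:
  h — {v,z}
  n — {v,z}
  v — {h,n,z}
  y — ∅
  z — {h,n,v}

N(n) = ["v", "z"]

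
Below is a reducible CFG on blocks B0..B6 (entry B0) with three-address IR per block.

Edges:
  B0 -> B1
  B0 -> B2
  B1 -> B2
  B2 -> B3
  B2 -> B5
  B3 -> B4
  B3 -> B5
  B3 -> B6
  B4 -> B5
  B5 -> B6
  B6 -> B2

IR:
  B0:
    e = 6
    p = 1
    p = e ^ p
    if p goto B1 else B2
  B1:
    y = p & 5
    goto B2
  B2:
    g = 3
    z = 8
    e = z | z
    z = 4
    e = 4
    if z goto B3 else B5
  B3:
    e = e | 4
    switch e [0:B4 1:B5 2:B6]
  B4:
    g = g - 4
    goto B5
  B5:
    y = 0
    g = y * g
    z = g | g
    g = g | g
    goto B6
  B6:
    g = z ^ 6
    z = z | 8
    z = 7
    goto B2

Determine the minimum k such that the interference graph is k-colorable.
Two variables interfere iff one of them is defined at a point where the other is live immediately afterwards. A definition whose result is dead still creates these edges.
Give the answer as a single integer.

def/use:
  B0: {e,p} / ∅
  B1: {y} / {p}
  B2: {e,g,z} / ∅
  B3: {e} / {e}
  B4: {g} / {g}
  B5: {g,y,z} / {g}
  B6: {g,z} / {z}

Live sets:
  B0 li=∅ lo={p}
  B1 li={p} lo=∅
  B2 li=∅ lo={e,g,z}
  B3 li={e,g,z} lo={g,z}
  B4 li={g} lo={g}
  B5 li={g} lo={z}
  B6 li={z} lo=∅

Conflict graph:
  e: {g,p,z}
  g: {e,y,z}
  p: {e}
  y: {g}
  z: {e,g}

Chromatic number:
  lower bound: {e,g,z} mutually conflict ⇒ χ ≥ 3
  3-colouring: r0={e,y}  r1={g,p}  r2={z}
  χ = 3

Answer: 3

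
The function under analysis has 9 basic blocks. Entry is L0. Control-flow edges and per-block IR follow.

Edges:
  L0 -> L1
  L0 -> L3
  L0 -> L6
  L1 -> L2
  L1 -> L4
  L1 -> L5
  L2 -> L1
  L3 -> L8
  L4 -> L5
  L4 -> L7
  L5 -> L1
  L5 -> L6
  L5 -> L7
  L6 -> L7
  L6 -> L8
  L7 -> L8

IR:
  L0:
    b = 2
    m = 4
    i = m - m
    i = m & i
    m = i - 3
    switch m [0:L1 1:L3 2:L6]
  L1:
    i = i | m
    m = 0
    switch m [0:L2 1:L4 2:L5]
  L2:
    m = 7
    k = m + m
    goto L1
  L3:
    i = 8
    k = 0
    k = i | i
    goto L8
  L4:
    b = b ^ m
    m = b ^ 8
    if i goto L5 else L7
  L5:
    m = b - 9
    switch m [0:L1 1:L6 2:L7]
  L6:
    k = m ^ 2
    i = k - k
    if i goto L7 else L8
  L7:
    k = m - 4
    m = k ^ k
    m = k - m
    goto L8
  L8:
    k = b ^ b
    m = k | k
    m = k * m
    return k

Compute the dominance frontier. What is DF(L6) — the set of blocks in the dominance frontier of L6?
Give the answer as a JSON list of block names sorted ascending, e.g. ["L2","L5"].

Answer: ["L7", "L8"]

Working:
idom tree: L1←L0 L2←L1 L3←L0 L4←L1 L5←L1 L6←L0 L7←L0 L8←L0
Dom at joins:
  L1: preds {L0,L2,L5}: {L0} ∩ {L0,L1,L2} ∩ {L0,L1,L5} = {L0}; idom=L0
  L5: preds {L1,L4}: {L0,L1} ∩ {L0,L1,L4} = {L0,L1}; idom=L1
  L6: preds {L0,L5}: {L0} ∩ {L0,L1,L5} = {L0}; idom=L0
  L7: preds {L4,L5,L6}: {L0,L1,L4} ∩ {L0,L1,L5} ∩ {L0,L6} = {L0}; idom=L0
  L8: preds {L3,L6,L7}: {L0,L3} ∩ {L0,L6} ∩ {L0,L7} = {L0}; idom=L0

DF derivation:
  join L1 pred L0: · stop@L0
  join L1 pred L2: L2→L1 stop@L0
  join L1 pred L5: L5→L1 stop@L0
  join L5 pred L1: · stop@L1
  join L5 pred L4: L4 stop@L1
  join L6 pred L0: · stop@L0
  join L6 pred L5: L5→L1 stop@L0
  join L7 pred L4: L4→L1 stop@L0
  join L7 pred L5: L5→L1 stop@L0
  join L7 pred L6: L6 stop@L0
  join L8 pred L3: L3 stop@L0
  join L8 pred L6: L6 stop@L0
  join L8 pred L7: L7 stop@L0
  L0: DF=∅
  L1: DF={L1,L6,L7}
  L2: DF={L1}
  L3: DF={L8}
  L4: DF={L5,L7}
  L5: DF={L1,L6,L7}
  L6: DF={L7,L8}
  L7: DF={L8}
  L8: DF=∅

DF(L6) = ["L7", "L8"]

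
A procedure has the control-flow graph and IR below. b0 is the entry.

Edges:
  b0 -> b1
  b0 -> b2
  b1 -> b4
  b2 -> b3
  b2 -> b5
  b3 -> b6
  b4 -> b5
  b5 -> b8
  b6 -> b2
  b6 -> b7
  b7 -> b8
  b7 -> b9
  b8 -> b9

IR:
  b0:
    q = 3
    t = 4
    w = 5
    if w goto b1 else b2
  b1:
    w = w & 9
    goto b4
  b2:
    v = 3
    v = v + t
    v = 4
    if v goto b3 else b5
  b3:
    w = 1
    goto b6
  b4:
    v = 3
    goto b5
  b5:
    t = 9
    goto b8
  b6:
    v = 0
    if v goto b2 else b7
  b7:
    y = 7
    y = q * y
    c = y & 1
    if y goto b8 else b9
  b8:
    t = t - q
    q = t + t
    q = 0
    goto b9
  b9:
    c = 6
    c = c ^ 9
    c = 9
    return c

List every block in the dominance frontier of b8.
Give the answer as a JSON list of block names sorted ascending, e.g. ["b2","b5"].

idom tree: b1←b0 b2←b0 b3←b2 b4←b1 b5←b0 b6←b3 b7←b6 b8←b0 b9←b0
Dom∩ at merges:
  b2: preds {b0,b6}: {b0} ∩ {b0,b2,b3,b6} = {b0}; idom=b0
  b5: preds {b2,b4}: {b0,b2} ∩ {b0,b1,b4} = {b0}; idom=b0
  b8: preds {b5,b7}: {b0,b5} ∩ {b0,b2,b3,b6,b7} = {b0}; idom=b0
  b9: preds {b7,b8}: {b0,b2,b3,b6,b7} ∩ {b0,b8} = {b0}; idom=b0

Frontier:
  join b2 pred b0: · stop@b0
  join b2 pred b6: b6→b3→b2 stop@b0
  join b5 pred b2: b2 stop@b0
  join b5 pred b4: b4→b1 stop@b0
  join b8 pred b5: b5 stop@b0
  join b8 pred b7: b7→b6→b3→b2 stop@b0
  join b9 pred b7: b7→b6→b3→b2 stop@b0
  join b9 pred b8: b8 stop@b0
  DF(b0)=∅
  DF(b1)={b5}
  DF(b2)={b2,b5,b8,b9}
  DF(b3)={b2,b8,b9}
  DF(b4)={b5}
  DF(b5)={b8}
  DF(b6)={b2,b8,b9}
  DF(b7)={b8,b9}
  DF(b8)={b9}
  DF(b9)=∅

DF(b8) = ["b9"]

Answer: ["b9"]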